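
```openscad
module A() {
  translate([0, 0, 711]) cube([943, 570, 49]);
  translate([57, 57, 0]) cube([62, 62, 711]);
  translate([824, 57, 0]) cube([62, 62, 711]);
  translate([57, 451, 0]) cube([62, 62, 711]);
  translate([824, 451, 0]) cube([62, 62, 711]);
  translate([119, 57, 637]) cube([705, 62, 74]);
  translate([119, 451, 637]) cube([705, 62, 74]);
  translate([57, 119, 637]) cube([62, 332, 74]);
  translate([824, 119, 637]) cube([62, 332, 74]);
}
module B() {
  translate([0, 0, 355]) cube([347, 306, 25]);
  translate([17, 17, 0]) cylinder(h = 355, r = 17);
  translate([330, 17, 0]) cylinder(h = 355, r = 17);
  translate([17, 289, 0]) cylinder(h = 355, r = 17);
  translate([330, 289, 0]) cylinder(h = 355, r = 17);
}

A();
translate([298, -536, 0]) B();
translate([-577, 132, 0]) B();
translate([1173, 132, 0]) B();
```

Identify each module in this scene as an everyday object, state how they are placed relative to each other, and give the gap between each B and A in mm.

A is a table. B is a stool. Three stools sit around the table at the −y, −x, +x sides. The gap between each stool and the table is 230 mm.

Each stool's nearest face is 230 mm from the table's bounding box.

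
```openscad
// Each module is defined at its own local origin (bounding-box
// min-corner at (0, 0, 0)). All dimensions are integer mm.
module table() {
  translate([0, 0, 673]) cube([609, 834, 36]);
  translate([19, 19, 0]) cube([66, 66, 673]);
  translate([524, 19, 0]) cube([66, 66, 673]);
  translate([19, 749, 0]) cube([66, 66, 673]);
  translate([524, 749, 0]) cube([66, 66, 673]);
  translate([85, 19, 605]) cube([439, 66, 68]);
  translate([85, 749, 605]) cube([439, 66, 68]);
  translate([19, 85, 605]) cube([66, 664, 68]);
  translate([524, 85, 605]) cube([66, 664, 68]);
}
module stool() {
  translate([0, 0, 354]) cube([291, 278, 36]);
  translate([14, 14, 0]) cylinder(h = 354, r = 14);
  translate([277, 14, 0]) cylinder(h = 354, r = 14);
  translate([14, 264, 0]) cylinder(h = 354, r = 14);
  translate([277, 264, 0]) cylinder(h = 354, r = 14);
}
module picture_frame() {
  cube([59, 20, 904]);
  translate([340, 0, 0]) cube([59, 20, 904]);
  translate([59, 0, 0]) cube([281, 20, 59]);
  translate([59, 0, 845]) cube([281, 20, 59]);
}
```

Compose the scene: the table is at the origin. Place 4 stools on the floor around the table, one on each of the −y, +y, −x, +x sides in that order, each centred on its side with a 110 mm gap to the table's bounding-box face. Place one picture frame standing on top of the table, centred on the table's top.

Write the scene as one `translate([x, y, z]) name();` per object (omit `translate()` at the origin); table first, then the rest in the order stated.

table();
translate([159, -388, 0]) stool();
translate([159, 944, 0]) stool();
translate([-401, 278, 0]) stool();
translate([719, 278, 0]) stool();
translate([105, 407, 709]) picture_frame();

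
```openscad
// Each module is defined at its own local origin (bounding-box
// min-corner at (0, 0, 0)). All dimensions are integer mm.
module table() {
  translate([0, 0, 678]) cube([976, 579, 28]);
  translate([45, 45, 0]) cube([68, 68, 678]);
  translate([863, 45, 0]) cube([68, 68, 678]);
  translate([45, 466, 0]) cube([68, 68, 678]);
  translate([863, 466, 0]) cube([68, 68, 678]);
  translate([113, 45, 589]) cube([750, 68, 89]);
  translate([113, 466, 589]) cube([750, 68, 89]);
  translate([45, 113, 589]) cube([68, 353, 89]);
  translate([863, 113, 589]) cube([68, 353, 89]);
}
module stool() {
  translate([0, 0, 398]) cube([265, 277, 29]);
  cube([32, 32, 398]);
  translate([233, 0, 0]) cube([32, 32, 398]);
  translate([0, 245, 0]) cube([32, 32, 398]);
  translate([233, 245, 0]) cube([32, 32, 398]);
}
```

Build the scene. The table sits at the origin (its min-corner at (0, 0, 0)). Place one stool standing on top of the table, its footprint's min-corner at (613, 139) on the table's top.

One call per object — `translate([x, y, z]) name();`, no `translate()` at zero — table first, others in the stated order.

table();
translate([613, 139, 706]) stool();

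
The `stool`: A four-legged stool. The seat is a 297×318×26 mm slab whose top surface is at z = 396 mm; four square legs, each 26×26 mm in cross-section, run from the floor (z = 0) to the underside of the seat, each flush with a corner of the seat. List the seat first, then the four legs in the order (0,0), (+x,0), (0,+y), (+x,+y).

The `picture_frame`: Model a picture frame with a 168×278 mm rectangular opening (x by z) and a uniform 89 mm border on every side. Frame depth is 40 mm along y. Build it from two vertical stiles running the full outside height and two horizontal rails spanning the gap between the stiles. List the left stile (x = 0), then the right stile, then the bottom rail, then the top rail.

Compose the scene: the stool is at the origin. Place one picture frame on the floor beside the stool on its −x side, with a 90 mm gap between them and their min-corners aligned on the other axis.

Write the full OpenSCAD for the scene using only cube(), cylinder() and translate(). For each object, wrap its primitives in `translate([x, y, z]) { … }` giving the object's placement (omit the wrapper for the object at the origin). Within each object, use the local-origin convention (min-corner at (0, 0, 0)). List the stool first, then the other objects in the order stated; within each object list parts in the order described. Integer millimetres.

translate([0, 0, 370]) cube([297, 318, 26]);
cube([26, 26, 370]);
translate([271, 0, 0]) cube([26, 26, 370]);
translate([0, 292, 0]) cube([26, 26, 370]);
translate([271, 292, 0]) cube([26, 26, 370]);
translate([-436, 0, 0]) {
  cube([89, 40, 456]);
  translate([257, 0, 0]) cube([89, 40, 456]);
  translate([89, 0, 0]) cube([168, 40, 89]);
  translate([89, 0, 367]) cube([168, 40, 89]);
}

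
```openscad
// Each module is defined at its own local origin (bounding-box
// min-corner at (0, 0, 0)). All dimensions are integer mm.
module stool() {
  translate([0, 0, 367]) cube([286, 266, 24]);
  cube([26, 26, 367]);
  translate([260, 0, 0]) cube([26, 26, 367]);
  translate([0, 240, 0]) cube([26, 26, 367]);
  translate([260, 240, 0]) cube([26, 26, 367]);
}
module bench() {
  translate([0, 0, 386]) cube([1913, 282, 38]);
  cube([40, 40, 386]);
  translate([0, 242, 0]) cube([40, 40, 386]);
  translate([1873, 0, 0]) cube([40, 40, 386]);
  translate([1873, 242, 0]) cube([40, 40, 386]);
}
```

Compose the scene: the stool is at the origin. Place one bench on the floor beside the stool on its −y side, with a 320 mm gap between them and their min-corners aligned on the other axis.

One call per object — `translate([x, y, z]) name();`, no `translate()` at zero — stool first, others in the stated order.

stool();
translate([0, -602, 0]) bench();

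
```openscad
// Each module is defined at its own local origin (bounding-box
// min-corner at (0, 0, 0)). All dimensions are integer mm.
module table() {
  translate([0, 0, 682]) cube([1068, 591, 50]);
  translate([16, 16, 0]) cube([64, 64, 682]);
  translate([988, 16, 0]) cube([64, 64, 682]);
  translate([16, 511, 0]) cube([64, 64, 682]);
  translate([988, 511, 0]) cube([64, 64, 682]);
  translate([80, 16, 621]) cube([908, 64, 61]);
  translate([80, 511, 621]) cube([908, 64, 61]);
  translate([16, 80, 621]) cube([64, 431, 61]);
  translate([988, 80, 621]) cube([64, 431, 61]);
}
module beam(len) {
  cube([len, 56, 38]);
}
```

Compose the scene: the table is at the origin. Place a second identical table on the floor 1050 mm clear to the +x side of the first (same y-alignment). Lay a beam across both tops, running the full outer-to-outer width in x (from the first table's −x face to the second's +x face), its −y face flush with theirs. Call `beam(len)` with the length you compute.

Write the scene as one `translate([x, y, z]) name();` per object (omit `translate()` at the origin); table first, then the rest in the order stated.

table();
translate([2118, 0, 0]) table();
translate([0, 0, 732]) beam(3186);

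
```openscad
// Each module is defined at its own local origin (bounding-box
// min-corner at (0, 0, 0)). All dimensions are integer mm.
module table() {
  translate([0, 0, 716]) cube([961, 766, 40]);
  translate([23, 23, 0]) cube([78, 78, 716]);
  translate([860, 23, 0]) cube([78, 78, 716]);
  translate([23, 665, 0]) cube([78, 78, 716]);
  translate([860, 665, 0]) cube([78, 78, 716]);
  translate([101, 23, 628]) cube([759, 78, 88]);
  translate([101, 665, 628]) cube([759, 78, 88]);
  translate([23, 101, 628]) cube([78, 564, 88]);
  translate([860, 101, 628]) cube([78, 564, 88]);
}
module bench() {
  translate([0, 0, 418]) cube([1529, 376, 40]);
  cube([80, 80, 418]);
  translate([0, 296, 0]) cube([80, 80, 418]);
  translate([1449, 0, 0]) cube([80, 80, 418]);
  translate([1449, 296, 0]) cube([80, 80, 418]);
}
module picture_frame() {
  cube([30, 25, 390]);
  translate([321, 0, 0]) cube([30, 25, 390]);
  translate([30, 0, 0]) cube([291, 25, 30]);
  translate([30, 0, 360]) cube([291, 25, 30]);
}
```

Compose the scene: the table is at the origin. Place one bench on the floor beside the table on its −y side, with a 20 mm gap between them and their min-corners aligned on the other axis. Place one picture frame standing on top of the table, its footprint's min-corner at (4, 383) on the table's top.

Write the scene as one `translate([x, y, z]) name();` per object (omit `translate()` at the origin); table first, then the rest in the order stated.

table();
translate([0, -396, 0]) bench();
translate([4, 383, 756]) picture_frame();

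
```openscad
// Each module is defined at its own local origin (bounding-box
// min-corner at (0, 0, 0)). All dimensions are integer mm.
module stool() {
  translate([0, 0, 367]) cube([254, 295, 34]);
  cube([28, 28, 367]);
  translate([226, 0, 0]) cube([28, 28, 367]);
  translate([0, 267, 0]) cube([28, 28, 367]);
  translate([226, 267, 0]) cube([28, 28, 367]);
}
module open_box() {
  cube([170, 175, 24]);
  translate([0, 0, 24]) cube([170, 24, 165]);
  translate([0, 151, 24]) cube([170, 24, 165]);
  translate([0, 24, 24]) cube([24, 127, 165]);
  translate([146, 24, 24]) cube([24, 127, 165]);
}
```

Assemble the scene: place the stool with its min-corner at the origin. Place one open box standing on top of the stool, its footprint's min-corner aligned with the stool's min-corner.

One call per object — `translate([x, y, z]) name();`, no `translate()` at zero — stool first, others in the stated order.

stool();
translate([0, 0, 401]) open_box();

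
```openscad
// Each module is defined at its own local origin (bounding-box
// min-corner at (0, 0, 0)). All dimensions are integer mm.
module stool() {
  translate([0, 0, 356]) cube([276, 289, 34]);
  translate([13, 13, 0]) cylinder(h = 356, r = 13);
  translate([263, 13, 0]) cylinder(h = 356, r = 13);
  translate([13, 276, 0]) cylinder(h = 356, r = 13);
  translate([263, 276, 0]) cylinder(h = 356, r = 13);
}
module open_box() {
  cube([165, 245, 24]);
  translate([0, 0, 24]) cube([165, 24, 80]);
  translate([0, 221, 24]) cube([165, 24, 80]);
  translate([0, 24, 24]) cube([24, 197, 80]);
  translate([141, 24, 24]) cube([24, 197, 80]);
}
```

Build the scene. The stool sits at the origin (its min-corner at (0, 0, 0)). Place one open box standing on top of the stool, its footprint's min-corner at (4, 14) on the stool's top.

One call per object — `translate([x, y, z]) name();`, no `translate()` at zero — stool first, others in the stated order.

stool();
translate([4, 14, 390]) open_box();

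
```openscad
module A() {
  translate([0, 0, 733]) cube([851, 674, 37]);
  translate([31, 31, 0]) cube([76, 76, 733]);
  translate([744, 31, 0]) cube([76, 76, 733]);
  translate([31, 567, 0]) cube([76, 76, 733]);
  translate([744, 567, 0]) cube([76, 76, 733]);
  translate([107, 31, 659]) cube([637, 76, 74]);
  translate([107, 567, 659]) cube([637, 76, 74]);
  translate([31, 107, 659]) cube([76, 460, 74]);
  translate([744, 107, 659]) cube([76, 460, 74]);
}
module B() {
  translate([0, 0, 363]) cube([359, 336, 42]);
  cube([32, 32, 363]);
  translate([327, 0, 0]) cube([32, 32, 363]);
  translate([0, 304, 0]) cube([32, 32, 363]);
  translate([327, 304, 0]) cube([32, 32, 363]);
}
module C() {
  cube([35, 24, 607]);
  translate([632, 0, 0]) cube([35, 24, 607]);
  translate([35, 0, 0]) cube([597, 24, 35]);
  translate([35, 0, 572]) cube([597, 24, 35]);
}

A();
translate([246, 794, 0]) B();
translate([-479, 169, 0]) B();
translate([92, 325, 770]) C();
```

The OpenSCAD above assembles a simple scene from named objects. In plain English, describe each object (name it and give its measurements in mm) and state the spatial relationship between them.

A is a table: top 851 mm (x) × 674 mm (y), 37 mm thick, upper face at z = 770 mm, on four 76×76 mm square legs, each inset 31 mm from the nearest pair of top edges, running from z = 0 to the bottom of the top. Four apron rails, 76 mm thick and 74 mm tall, run between adjacent legs with their top edges flush with the underside of the top and their outer faces flush with the legs' outer faces.

B is a four-legged stool. The seat is 359×336 mm, 42 mm thick, top at z = 405 mm. It stands on four square legs, each 32×32 mm in cross-section, from z = 0 to the seat underside, each flush with a corner of the seat.

C is a picture frame with a 597×537 mm rectangular opening (x by z) and a uniform 35 mm border on every side. Frame depth is 24 mm along y. It is built from two vertical stiles running the full outside height and two horizontal rails spanning the gap between the stiles.

Two stools sit around the table at the +y, −x sides. The picture frame is on top of the table, centred.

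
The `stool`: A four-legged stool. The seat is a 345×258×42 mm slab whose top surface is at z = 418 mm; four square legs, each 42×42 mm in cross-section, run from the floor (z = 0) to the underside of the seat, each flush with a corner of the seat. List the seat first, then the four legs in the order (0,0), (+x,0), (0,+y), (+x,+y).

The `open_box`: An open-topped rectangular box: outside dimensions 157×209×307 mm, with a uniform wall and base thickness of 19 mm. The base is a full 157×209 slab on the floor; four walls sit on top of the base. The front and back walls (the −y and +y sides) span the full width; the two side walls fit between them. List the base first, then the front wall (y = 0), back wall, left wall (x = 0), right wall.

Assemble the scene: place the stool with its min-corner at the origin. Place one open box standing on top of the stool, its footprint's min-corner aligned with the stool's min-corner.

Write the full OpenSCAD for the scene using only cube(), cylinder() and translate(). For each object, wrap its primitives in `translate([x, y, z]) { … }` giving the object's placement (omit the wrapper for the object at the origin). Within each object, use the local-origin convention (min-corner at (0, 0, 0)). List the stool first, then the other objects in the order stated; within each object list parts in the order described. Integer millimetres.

translate([0, 0, 376]) cube([345, 258, 42]);
cube([42, 42, 376]);
translate([303, 0, 0]) cube([42, 42, 376]);
translate([0, 216, 0]) cube([42, 42, 376]);
translate([303, 216, 0]) cube([42, 42, 376]);
translate([0, 0, 418]) {
  cube([157, 209, 19]);
  translate([0, 0, 19]) cube([157, 19, 288]);
  translate([0, 190, 19]) cube([157, 19, 288]);
  translate([0, 19, 19]) cube([19, 171, 288]);
  translate([138, 19, 19]) cube([19, 171, 288]);
}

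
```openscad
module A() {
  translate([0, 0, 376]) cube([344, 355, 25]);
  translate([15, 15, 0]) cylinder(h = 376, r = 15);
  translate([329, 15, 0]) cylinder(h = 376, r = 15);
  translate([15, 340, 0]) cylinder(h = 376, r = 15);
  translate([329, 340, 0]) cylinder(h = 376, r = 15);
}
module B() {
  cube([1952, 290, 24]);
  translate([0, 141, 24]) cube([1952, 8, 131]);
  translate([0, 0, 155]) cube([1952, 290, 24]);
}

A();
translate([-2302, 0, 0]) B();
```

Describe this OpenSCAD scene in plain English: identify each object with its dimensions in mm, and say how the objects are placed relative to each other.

A is a four-legged stool. The seat is a 344×355×25 mm slab whose top surface is at z = 401 mm; four round legs, each 30 mm in diameter, run from the floor (z = 0) to the underside of the seat, each leg's axis is inset half a diameter from the nearest pair of seat edges (so the leg's bounding box is flush with the corner).

B is an I-beam lying along x, 1952 mm long. Overall section height 179 mm. Two flanges 290 mm wide (y) and 24 mm thick, one on the floor and one at the top; a web 8 mm thick runs between them, centred on the flange width.

The I-beam is on the floor beside the stool on its −x side.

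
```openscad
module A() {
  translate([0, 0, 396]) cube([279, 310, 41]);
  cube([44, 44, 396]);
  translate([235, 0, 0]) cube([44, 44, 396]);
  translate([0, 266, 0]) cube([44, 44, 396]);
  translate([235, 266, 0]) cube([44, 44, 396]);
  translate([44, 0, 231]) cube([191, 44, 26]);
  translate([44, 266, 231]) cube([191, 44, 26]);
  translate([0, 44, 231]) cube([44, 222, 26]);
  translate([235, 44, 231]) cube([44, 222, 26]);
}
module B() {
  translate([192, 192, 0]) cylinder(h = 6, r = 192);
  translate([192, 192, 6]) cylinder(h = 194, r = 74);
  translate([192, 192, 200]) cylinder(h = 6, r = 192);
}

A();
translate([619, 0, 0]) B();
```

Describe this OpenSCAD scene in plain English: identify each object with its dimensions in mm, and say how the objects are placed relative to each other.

A is a simple wooden stool: a rectangular seat 279 mm (x) by 310 mm (y), 41 mm thick, top face at z = 437 mm, on four square legs, each 44×44 mm in cross-section. The legs rest on z = 0, each flush with a corner of the seat. Four stretchers, 44 mm wide and 26 mm tall, connect adjacent legs with their undersides at z = 231 mm, each running between the inner faces of the legs it joins and aligned with the legs' outer faces on the other axis.

B is a spool: two coaxial disc flanges of radius 192 mm and thickness 6 mm, joined by a core cylinder of radius 74 mm and height 194 mm. The lower flange rests on z = 0 and the three cylinders share a vertical axis.

The spool is on the floor beside the stool on its +x side.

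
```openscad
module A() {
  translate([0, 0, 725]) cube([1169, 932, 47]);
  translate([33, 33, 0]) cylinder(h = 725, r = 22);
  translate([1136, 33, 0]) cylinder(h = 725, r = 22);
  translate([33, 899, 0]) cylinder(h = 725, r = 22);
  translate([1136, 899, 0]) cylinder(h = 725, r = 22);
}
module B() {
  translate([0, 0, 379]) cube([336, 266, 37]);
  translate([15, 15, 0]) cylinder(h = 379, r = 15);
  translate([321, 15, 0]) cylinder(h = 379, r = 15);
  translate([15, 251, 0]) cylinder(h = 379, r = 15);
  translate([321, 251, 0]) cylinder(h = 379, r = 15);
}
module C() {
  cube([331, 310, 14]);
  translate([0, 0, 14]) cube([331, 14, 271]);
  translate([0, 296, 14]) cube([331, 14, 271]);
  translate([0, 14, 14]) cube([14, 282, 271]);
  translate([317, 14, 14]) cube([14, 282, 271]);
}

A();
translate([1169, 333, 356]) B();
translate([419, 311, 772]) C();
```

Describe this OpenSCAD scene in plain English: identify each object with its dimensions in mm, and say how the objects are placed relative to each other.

A is a table: top 1169 mm (x) × 932 mm (y), 47 mm thick, upper face at z = 772 mm, on four round legs of 44 mm diameter, each leg's bounding box inset 11 mm from the nearest pair of top edges, running from z = 0 to the bottom of the top.

B is a four-legged stool. The seat is 336×266 mm, 37 mm thick, top at z = 416 mm. It stands on four round legs, each 30 mm in diameter, from z = 0 to the seat underside, each leg's axis is inset half a diameter from the nearest pair of seat edges (so the leg's bounding box is flush with the corner).

C is an open-topped rectangular box: outside dimensions 331×310×285 mm, with a uniform wall and base thickness of 14 mm. The base is a full 331×310 slab on the floor; four walls sit on top of the base. The front and back walls (the −y and +y sides) span the full width; the two side walls fit between them.

The stool is beside the table with their tops flush at z = 772. The open box is on top of the table, centred.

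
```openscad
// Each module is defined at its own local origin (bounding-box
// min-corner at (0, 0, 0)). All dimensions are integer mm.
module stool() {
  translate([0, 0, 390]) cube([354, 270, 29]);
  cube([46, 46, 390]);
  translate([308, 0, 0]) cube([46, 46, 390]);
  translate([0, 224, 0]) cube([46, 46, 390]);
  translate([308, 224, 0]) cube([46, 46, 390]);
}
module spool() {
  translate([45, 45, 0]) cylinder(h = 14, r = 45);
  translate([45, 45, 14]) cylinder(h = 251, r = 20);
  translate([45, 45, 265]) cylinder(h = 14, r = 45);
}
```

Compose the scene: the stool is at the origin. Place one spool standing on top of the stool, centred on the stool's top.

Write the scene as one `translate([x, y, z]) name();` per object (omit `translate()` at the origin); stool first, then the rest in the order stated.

stool();
translate([132, 90, 419]) spool();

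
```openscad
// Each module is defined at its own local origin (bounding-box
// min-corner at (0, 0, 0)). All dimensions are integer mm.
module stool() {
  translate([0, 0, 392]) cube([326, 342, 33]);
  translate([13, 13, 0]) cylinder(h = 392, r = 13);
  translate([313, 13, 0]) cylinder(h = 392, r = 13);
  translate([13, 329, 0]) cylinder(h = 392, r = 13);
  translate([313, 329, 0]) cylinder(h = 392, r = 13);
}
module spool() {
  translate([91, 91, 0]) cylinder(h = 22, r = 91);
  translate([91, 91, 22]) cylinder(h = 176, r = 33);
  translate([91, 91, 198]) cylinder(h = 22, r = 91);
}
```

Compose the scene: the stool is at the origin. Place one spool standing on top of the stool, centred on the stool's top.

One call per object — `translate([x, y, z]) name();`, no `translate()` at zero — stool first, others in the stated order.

stool();
translate([72, 80, 425]) spool();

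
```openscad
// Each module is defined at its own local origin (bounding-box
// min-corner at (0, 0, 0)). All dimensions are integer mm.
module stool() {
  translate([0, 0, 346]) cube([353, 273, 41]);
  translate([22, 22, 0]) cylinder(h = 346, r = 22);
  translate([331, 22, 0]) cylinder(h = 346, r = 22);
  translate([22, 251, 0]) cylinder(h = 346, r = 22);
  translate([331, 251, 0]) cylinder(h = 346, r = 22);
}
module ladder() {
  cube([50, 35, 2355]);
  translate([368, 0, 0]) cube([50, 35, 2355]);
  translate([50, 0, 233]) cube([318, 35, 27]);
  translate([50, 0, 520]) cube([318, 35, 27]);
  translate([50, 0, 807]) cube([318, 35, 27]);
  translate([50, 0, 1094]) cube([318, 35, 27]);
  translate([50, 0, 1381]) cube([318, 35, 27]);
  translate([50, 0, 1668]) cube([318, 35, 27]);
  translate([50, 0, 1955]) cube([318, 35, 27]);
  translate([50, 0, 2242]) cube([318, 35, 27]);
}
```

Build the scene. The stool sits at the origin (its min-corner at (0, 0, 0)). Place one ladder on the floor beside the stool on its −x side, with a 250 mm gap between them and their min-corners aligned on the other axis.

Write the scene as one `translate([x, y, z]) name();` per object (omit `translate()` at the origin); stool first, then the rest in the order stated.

stool();
translate([-668, 0, 0]) ladder();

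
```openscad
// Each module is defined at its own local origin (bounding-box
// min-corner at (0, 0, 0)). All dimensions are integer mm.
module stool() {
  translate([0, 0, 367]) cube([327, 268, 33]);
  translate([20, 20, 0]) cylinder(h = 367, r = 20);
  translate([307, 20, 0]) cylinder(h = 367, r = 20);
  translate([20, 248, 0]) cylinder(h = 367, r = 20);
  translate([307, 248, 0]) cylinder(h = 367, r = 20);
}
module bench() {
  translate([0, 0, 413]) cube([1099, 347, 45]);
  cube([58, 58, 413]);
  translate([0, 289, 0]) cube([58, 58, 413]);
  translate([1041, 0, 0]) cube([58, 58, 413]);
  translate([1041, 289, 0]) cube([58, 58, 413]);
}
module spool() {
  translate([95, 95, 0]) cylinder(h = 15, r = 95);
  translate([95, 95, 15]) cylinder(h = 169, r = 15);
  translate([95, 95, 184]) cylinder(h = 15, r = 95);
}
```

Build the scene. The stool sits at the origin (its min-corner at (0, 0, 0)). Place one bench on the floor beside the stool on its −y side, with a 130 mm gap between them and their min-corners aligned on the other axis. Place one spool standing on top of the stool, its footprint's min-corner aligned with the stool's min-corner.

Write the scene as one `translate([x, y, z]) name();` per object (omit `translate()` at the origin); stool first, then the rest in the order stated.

stool();
translate([0, -477, 0]) bench();
translate([0, 0, 400]) spool();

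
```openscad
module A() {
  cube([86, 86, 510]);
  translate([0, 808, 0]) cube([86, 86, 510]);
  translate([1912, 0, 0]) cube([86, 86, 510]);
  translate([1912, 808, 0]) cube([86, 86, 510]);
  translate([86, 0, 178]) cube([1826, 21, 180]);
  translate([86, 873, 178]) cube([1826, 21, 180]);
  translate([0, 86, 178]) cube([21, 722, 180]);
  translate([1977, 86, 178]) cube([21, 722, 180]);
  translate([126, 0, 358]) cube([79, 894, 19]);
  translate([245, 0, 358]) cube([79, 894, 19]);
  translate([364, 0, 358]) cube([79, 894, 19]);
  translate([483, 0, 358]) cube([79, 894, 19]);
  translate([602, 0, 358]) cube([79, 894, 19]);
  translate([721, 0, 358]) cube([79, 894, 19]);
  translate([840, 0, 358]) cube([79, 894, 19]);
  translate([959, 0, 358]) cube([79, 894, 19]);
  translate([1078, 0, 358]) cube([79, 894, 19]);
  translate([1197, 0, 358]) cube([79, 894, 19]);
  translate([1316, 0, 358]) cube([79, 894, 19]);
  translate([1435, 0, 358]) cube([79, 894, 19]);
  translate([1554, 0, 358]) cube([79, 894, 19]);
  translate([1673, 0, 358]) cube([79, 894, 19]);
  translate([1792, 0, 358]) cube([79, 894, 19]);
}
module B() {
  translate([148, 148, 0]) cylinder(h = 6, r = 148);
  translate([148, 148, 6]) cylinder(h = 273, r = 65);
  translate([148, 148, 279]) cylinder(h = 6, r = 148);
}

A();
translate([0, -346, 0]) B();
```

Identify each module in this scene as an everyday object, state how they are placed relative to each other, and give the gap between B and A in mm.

The spool's nearest face is 50 mm from the bed frame's −y face.

A is a bed frame. B is a spool. The spool is on the floor beside the bed frame on its −y side. The gap between the spool and the bed frame is 50 mm.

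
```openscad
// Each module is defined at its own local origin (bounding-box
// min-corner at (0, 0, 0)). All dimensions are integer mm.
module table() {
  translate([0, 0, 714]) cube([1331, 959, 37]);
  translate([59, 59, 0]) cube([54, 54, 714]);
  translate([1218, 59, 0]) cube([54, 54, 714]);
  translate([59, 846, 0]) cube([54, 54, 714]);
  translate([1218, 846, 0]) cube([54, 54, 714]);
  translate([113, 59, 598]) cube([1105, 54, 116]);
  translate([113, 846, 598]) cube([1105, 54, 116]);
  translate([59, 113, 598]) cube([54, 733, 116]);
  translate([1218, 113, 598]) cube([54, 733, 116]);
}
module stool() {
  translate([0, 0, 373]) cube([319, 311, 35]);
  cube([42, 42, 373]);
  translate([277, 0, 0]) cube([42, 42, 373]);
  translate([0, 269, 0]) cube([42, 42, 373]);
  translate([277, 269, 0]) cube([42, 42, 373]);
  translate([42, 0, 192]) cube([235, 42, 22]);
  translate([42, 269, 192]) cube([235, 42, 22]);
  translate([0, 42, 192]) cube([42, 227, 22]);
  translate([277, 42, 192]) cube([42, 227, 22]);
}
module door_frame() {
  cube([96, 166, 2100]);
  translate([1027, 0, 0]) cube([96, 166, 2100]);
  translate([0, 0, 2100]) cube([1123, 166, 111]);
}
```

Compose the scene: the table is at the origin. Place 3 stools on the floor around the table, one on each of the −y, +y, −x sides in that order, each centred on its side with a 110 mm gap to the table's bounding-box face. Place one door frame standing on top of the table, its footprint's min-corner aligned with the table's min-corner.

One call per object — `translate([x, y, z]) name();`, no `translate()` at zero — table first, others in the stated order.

table();
translate([506, -421, 0]) stool();
translate([506, 1069, 0]) stool();
translate([-429, 324, 0]) stool();
translate([0, 0, 751]) door_frame();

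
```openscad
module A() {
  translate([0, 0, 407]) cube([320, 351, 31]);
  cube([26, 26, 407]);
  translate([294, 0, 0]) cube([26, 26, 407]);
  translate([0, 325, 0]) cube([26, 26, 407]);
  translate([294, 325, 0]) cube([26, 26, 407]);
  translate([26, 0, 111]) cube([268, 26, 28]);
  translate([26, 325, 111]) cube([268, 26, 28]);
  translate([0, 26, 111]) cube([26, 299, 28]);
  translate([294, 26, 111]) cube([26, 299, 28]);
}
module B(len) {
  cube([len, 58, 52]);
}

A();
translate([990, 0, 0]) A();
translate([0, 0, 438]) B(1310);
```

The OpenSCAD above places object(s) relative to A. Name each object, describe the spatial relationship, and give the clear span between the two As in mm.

A is a stool. B is a beam. A beam spans the tops of two stools. The clear span between the two stools is 670 mm.

Second stool starts at x = 990; first ends at x = 320; clear span = 990 − 320 = 670 mm.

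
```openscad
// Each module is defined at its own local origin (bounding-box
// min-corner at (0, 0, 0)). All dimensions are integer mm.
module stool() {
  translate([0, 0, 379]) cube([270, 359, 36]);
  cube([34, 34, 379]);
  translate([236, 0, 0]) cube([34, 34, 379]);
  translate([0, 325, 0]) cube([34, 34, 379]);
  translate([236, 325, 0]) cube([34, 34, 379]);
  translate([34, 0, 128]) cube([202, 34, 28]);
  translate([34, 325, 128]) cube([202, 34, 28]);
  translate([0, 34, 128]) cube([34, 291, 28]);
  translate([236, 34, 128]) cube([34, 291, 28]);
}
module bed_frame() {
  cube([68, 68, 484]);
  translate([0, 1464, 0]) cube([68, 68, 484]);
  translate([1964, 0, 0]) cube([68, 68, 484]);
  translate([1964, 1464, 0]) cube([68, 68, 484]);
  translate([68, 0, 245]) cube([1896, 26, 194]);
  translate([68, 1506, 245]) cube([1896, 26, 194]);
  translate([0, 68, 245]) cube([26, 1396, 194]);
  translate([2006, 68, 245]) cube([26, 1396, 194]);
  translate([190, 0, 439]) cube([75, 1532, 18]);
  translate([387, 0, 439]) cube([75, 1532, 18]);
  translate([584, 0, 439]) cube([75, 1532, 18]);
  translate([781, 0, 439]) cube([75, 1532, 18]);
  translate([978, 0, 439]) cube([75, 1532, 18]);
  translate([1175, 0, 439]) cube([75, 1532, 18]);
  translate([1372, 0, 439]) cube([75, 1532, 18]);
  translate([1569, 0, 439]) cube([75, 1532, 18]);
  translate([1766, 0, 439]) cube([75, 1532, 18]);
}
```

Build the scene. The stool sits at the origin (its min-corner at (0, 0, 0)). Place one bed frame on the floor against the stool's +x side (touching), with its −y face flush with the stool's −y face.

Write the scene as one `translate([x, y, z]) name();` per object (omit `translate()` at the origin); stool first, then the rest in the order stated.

stool();
translate([270, 0, 0]) bed_frame();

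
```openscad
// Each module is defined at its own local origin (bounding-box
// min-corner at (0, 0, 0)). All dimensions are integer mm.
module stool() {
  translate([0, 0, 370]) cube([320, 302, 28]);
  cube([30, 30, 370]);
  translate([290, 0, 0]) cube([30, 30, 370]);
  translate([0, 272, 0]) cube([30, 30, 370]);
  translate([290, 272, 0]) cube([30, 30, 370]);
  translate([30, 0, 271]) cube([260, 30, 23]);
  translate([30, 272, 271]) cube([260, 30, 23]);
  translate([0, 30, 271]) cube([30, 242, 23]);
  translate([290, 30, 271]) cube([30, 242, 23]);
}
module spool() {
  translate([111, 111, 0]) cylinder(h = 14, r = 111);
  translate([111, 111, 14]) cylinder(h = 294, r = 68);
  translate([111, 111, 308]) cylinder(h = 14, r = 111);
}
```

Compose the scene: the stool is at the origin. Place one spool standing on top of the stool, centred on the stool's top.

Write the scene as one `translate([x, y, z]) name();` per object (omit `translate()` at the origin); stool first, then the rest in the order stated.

stool();
translate([49, 40, 398]) spool();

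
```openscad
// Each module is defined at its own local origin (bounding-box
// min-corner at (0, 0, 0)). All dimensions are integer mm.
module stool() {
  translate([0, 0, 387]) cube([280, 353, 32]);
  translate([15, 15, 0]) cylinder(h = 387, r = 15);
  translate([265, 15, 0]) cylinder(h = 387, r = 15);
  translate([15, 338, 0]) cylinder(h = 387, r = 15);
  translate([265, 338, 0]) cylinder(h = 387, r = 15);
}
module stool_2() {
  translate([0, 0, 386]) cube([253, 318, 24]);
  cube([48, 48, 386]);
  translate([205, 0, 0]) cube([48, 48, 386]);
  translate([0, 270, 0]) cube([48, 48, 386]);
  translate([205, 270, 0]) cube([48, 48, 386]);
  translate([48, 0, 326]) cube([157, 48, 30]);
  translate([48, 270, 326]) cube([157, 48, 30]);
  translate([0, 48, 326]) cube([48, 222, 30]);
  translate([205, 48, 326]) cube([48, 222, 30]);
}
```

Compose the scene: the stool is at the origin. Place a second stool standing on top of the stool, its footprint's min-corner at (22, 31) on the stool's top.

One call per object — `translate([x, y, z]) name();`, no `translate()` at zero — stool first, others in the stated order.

stool();
translate([22, 31, 419]) stool_2();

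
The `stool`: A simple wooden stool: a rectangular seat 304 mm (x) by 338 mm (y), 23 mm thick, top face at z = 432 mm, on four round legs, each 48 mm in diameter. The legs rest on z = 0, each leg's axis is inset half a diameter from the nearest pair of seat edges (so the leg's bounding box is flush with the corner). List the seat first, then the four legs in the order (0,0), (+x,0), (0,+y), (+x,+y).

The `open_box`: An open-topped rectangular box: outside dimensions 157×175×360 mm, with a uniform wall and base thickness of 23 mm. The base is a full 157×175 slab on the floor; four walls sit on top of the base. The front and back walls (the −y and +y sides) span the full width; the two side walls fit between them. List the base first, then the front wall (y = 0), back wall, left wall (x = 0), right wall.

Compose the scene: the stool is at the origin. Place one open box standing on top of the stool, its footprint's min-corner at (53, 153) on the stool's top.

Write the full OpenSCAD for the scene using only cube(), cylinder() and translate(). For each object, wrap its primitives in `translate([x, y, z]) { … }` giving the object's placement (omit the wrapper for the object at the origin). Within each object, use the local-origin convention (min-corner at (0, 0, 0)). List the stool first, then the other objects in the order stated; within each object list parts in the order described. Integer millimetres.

translate([0, 0, 409]) cube([304, 338, 23]);
translate([24, 24, 0]) cylinder(h = 409, r = 24);
translate([280, 24, 0]) cylinder(h = 409, r = 24);
translate([24, 314, 0]) cylinder(h = 409, r = 24);
translate([280, 314, 0]) cylinder(h = 409, r = 24);
translate([53, 153, 432]) {
  cube([157, 175, 23]);
  translate([0, 0, 23]) cube([157, 23, 337]);
  translate([0, 152, 23]) cube([157, 23, 337]);
  translate([0, 23, 23]) cube([23, 129, 337]);
  translate([134, 23, 23]) cube([23, 129, 337]);
}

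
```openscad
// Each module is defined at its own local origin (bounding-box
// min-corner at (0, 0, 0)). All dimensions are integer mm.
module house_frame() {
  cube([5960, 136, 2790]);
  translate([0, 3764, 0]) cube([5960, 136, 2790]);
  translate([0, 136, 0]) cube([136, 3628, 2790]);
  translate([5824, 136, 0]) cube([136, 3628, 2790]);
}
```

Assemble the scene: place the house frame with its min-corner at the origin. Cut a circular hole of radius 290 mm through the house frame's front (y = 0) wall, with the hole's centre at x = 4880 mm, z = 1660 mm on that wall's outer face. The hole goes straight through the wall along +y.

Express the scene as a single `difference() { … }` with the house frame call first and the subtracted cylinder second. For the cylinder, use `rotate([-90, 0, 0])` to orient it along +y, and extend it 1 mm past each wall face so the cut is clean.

difference() {
  house_frame();
  translate([4880, -1, 1660]) rotate([-90, 0, 0]) cylinder(h = 138, r = 290);
}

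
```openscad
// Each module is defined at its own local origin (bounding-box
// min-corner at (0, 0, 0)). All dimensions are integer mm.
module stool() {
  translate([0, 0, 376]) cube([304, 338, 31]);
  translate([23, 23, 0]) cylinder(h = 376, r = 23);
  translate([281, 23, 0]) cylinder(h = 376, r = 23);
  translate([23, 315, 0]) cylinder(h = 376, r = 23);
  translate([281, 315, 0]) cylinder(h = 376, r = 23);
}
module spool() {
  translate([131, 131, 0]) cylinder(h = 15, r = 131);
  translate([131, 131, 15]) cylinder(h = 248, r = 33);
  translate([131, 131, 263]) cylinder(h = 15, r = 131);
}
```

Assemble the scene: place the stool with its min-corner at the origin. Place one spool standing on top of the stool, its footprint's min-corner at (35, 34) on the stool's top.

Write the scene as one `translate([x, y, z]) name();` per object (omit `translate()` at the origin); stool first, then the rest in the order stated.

stool();
translate([35, 34, 407]) spool();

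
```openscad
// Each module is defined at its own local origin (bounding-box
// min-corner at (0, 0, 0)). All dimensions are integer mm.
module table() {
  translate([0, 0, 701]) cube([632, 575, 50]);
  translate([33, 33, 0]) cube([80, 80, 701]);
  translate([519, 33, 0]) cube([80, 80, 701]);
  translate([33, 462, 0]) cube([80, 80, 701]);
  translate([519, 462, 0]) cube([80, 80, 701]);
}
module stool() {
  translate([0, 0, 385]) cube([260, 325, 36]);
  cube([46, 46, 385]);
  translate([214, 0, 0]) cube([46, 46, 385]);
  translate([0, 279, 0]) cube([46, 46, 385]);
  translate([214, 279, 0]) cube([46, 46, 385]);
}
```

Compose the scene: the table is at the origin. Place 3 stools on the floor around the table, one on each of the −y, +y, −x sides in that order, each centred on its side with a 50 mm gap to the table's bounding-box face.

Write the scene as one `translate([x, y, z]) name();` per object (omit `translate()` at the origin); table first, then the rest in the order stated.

table();
translate([186, -375, 0]) stool();
translate([186, 625, 0]) stool();
translate([-310, 125, 0]) stool();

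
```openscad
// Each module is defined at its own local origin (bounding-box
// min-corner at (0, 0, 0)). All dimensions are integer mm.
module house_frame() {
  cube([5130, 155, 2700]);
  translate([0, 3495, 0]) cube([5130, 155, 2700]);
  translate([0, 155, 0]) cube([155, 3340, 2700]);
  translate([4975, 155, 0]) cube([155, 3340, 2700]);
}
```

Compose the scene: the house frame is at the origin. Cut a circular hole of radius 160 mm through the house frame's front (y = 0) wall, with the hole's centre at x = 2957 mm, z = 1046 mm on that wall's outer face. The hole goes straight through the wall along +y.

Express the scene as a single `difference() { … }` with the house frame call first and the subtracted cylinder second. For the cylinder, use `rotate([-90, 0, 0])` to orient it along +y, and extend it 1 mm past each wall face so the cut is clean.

difference() {
  house_frame();
  translate([2957, -1, 1046]) rotate([-90, 0, 0]) cylinder(h = 157, r = 160);
}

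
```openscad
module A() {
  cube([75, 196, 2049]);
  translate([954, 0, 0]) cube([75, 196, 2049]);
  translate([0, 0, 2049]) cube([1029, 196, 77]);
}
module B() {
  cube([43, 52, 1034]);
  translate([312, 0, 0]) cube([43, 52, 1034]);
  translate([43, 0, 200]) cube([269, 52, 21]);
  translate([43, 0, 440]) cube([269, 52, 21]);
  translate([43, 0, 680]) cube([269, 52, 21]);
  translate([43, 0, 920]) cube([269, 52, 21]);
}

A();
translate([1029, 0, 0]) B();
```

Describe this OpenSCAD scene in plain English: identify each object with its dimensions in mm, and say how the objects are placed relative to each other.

A is a rectangular door frame: two vertical jambs of 75×196 mm section, 2049 mm tall, with a clear opening 879 mm wide between their inner faces. A header 77 mm tall and 196 mm deep lies on top of the jambs and spans the full outside width.

B is a wooden ladder with two side rails of 43×52 mm section and 1034 mm height, set 355 mm apart overall. Between them run 4 rectangular rungs (52 mm deep, 21 mm thick), front faces flush with the rails' −y face. The bottom of the first rung is 200 mm above the floor and each subsequent rung is 240 mm higher than the one below.

The ladder is against the door frame's +x side, with their −y faces flush.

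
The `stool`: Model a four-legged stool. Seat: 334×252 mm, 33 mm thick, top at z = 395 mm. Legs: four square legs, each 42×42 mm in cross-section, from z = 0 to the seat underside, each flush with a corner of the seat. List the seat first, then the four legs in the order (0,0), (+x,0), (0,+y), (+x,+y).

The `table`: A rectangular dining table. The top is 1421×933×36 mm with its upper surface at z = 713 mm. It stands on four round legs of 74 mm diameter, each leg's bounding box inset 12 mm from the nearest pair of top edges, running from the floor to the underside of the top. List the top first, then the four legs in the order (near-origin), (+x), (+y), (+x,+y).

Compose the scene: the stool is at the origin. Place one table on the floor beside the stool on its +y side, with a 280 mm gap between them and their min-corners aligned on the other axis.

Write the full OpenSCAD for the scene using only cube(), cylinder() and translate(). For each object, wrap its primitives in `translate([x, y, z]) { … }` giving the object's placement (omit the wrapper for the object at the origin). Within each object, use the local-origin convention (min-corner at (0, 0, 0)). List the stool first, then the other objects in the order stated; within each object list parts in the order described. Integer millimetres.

translate([0, 0, 362]) cube([334, 252, 33]);
cube([42, 42, 362]);
translate([292, 0, 0]) cube([42, 42, 362]);
translate([0, 210, 0]) cube([42, 42, 362]);
translate([292, 210, 0]) cube([42, 42, 362]);
translate([0, 532, 0]) {
  translate([0, 0, 677]) cube([1421, 933, 36]);
  translate([49, 49, 0]) cylinder(h = 677, r = 37);
  translate([1372, 49, 0]) cylinder(h = 677, r = 37);
  translate([49, 884, 0]) cylinder(h = 677, r = 37);
  translate([1372, 884, 0]) cylinder(h = 677, r = 37);
}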